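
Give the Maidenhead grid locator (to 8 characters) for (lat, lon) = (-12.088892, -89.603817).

EH57ev78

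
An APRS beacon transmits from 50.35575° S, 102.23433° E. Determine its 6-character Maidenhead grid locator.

OD19cp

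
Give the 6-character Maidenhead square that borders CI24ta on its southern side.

CI23tx

Latitude subsquare a = 0; −1 → -1, wraps to 23 = x, carry into square.
Latitude square 4; −1 → 3.
The longitude characters are unchanged.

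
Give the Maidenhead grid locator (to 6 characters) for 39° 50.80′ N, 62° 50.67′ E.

MM19ku

Add 180° to longitude and 90° to latitude: 242.8445, 129.8467.
Field: 242.8445/20 → 12 → M, 129.8467/10 → 12 → M; chars MM.
Square: 2.8445/2 → 1, 9.8467/1 → 9; chars 19.
Subsquare: 0.8445/0.0833333 → 10 → k, 0.8467/0.0416667 → 20 → u; chars ku.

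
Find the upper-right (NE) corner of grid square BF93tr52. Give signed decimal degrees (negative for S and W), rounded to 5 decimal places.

-36.27917, -140.36667

Field B=1, F=5: +1·20° lon, +5·10° lat → SW at lon -160°, lat -40°.
Square 9, 3: +9·2° lon, +3·1° lat → SW at lon -142°, lat -37°.
Subsquare t=19, r=17: +19·0.0833333° lon, +17·0.0416667° lat → SW at lon -140.417°, lat -36.2917°.
Extended square 5, 2: +5·0.00833333° lon, +2·0.00416667° lat → SW at lon -140.375°, lat -36.2833°.
Cell spans 0.00833333° lon × 0.00416667° lat. NE corner is SW corner plus one full cell.
latitude -36.27917, longitude -140.36667.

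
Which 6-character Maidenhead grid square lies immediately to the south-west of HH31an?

HH21xm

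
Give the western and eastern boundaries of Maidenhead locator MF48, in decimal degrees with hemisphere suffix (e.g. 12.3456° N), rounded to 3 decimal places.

68.000° E, 70.000° E

Field M=12, F=5: +12·20° lon, +5·10° lat → SW at lon 60°, lat -40°.
Square 4, 8: +4·2° lon, +8·1° lat → SW at lon 68°, lat -32°.
Cell spans 2° lon × 1° lat.
west 68.000° E, east 70.000° E.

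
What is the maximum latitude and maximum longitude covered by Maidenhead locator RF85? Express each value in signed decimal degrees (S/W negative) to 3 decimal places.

Field R=17, F=5: +17·20° lon, +5·10° lat → SW at lon 160°, lat -40°.
Square 8, 5: +8·2° lon, +5·1° lat → SW at lon 176°, lat -35°.
Cell spans 2° lon × 1° lat. NE corner is SW corner plus one full cell.
latitude -34.000, longitude 178.000.

-34.000, 178.000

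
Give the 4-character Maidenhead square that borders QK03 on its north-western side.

Longitude square 0; −1 → -1, wraps to 9, carry into field.
Longitude field Q = 16; −1 → 15 = P.
Latitude square 3; +1 → 4.

PK94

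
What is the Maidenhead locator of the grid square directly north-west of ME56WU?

Longitude subsquare w = 22; −1 → 21 = v.
Latitude subsquare u = 20; +1 → 21 = v.

ME56vv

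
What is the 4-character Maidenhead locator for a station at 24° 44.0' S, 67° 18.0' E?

Offset from 180°W / 90°S: lon 247.30°, lat 65.27°.
Field: lon ⌊247.30/20⌋ = 12 → M; lat ⌊65.27/10⌋ = 6 → G.
Square: lon ⌊7.30/2⌋ = 3; lat ⌊5.27/1⌋ = 5.

MG35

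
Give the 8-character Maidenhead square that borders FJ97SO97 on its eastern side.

FJ97to07

Longitude extended square 9; +1 → 10, wraps to 0, carry into subsquare.
Longitude subsquare s = 18; +1 → 19 = t.
The latitude characters are unchanged.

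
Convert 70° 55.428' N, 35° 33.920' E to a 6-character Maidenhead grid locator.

KQ70sw

Add 180° to longitude and 90° to latitude: 215.5653, 160.9238.
Field: lon ⌊215.5653/20⌋ = 10 → K; lat ⌊160.9238/10⌋ = 16 → Q.
Square: lon ⌊15.5653/2⌋ = 7; lat ⌊0.9238/1⌋ = 0.
Subsquare: lon ⌊1.5653/0.0833333⌋ = 18 → s; lat ⌊0.9238/0.0416667⌋ = 22 → w.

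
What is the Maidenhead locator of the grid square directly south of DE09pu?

Latitude subsquare u = 20; −1 → 19 = t.
The longitude characters are unchanged.

DE09pt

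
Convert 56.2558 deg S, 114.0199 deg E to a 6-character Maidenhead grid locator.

Offset from 180°W / 90°S: lon 294.0199°, lat 33.7442°.
Field: lon ⌊294.0199/20⌋ = 14 → O; lat ⌊33.7442/10⌋ = 3 → D.
Square: lon ⌊14.0199/2⌋ = 7; lat ⌊3.7442/1⌋ = 3.
Subsquare: lon ⌊0.0199/0.0833333⌋ = 0 → a; lat ⌊0.7442/0.0416667⌋ = 17 → r.

OD73ar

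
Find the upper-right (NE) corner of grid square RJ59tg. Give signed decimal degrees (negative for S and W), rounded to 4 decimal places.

9.2917, 171.6667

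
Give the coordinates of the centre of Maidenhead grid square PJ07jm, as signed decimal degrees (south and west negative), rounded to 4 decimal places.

Field P=15, J=9: +15·20° lon, +9·10° lat → SW at lon 120°, lat 0°.
Square 0, 7: +0·2° lon, +7·1° lat → SW at lon 120°, lat 7°.
Subsquare j=9, m=12: +9·0.0833333° lon, +12·0.0416667° lat → SW at lon 120.75°, lat 7.5°.
Cell spans 0.0833333° lon × 0.0416667° lat. Centre is SW corner plus half of each.
latitude 7.5208, longitude 120.7917.

7.5208, 120.7917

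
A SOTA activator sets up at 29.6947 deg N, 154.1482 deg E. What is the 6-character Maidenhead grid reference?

Offset from 180°W / 90°S: lon 334.1482°, lat 119.6947°.
Field (20°×10°, letters A–R): 334.1482/20 → 16 → Q, 119.6947/10 → 11 → L; chars QL.
Square (2°×1°, digits 0–9): 14.1482/2 → 7, 9.6947/1 → 9; chars 79.
Subsquare (5′×2.5′, letters a–x): 0.1482/0.0833333 → 1 → b, 0.6947/0.0416667 → 16 → q; chars bq.

QL79bq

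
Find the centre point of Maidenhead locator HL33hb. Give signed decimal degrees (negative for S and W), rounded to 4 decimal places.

Field H=7, L=11: +7·20° lon, +11·10° lat → SW at lon -40°, lat 20°.
Square 3, 3: +3·2° lon, +3·1° lat → SW at lon -34°, lat 23°.
Subsquare h=7, b=1: +7·0.0833333° lon, +1·0.0416667° lat → SW at lon -33.4167°, lat 23.0417°.
Cell spans 0.0833333° lon × 0.0416667° lat. Centre is SW corner plus half of each.
latitude 23.0625, longitude -33.3750.

23.0625, -33.3750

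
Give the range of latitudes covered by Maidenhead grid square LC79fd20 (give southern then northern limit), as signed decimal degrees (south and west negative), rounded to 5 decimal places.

-60.87500, -60.87083

Field L=11, C=2: +11·20° lon, +2·10° lat → SW at lon 40°, lat -70°.
Square 7, 9: +7·2° lon, +9·1° lat → SW at lon 54°, lat -61°.
Subsquare f=5, d=3: +5·0.0833333° lon, +3·0.0416667° lat → SW at lon 54.4167°, lat -60.875°.
Extended square 2, 0: +2·0.00833333° lon, +0·0.00416667° lat → SW at lon 54.4333°, lat -60.875°.
Cell spans 0.00833333° lon × 0.00416667° lat.
south -60.87500, north -60.87083.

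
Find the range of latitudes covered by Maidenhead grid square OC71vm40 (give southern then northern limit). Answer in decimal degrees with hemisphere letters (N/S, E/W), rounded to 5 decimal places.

68.50000° S, 68.49583° S

Field O=14, C=2: +14·20° lon, +2·10° lat → SW at lon 100°, lat -70°.
Square 7, 1: +7·2° lon, +1·1° lat → SW at lon 114°, lat -69°.
Subsquare v=21, m=12: +21·0.0833333° lon, +12·0.0416667° lat → SW at lon 115.75°, lat -68.5°.
Extended square 4, 0: +4·0.00833333° lon, +0·0.00416667° lat → SW at lon 115.783°, lat -68.5°.
Cell spans 0.00833333° lon × 0.00416667° lat.
south 68.50000° S, north 68.49583° S.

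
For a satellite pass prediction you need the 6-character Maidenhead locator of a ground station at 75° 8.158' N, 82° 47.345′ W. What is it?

Shift to the Maidenhead origin (180°W, 90°S): lon 97.2109, lat 165.1360.
Field (20°×10°, letters A–R): 97.2109/20 → 4 → E, 165.1360/10 → 16 → Q; chars EQ.
Square (2°×1°, digits 0–9): 17.2109/2 → 8, 5.1360/1 → 5; chars 85.
Subsquare (5′×2.5′, letters a–x): 1.2109/0.0833333 → 14 → o, 0.1360/0.0416667 → 3 → d; chars od.

EQ85od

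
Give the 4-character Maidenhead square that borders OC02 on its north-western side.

NC93

Longitude square 0; −1 → -1, wraps to 9, carry into field.
Longitude field O = 14; −1 → 13 = N.
Latitude square 2; +1 → 3.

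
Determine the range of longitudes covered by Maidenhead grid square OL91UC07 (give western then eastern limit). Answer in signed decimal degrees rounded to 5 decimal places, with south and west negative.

Field O=14, L=11: +14·20° lon, +11·10° lat → SW at lon 100°, lat 20°.
Square 9, 1: +9·2° lon, +1·1° lat → SW at lon 118°, lat 21°.
Subsquare u=20, c=2: +20·0.0833333° lon, +2·0.0416667° lat → SW at lon 119.667°, lat 21.0833°.
Extended square 0, 7: +0·0.00833333° lon, +7·0.00416667° lat → SW at lon 119.667°, lat 21.1125°.
Cell spans 0.00833333° lon × 0.00416667° lat.
west 119.66667, east 119.67500.

119.66667, 119.67500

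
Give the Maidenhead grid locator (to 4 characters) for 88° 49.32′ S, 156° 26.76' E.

Shift to the Maidenhead origin (180°W, 90°S): lon 336.45, lat 1.18.
Field: 336.45/20 → 16 → Q, 1.18/10 → 0 → A; chars QA.
Square: 16.45/2 → 8, 1.18/1 → 1; chars 81.

QA81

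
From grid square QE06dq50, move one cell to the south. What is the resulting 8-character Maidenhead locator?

QE06dp59

Latitude extended square 0; −1 → -1, wraps to 9, carry into subsquare.
Latitude subsquare q = 16; −1 → 15 = p.
The longitude characters are unchanged.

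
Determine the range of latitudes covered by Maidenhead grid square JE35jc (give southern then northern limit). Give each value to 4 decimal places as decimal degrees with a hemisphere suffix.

44.9167° S, 44.8750° S

Field J=9, E=4: +9·20° lon, +4·10° lat → SW at lon 0°, lat -50°.
Square 3, 5: +3·2° lon, +5·1° lat → SW at lon 6°, lat -45°.
Subsquare j=9, c=2: +9·0.0833333° lon, +2·0.0416667° lat → SW at lon 6.75°, lat -44.9167°.
Cell spans 0.0833333° lon × 0.0416667° lat.
south 44.9167° S, north 44.8750° S.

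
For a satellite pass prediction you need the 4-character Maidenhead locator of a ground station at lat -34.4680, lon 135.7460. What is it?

Add 180° to longitude and 90° to latitude: 315.75, 55.53.
Field: 315.75/20 → 15 → P, 55.53/10 → 5 → F; chars PF.
Square: 15.75/2 → 7, 5.53/1 → 5; chars 75.

PF75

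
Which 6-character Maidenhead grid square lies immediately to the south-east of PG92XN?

QG02am

Longitude subsquare x = 23; +1 → 24, wraps to 0 = a, carry into square.
Longitude square 9; +1 → 10, wraps to 0, carry into field.
Longitude field P = 15; +1 → 16 = Q.
Latitude subsquare n = 13; −1 → 12 = m.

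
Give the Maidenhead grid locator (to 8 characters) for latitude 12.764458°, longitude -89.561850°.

Shift to the Maidenhead origin (180°W, 90°S): lon 90.43815, lat 102.76446.
Field: 90.43815/20 → 4 → E, 102.76446/10 → 10 → K; chars EK.
Square: 10.43815/2 → 5, 2.76446/1 → 2; chars 52.
Subsquare: 0.43815/0.0833333 → 5 → f, 0.76446/0.0416667 → 18 → s; chars fs.
Extended square: 0.02148/0.00833333 → 2, 0.01446/0.00416667 → 3; chars 23.

EK52fs23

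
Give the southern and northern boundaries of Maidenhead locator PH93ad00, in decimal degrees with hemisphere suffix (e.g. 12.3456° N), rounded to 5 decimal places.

16.87500° S, 16.87083° S

Field P=15, H=7: +15·20° lon, +7·10° lat → SW at lon 120°, lat -20°.
Square 9, 3: +9·2° lon, +3·1° lat → SW at lon 138°, lat -17°.
Subsquare a=0, d=3: +0·0.0833333° lon, +3·0.0416667° lat → SW at lon 138°, lat -16.875°.
Extended square 0, 0: +0·0.00833333° lon, +0·0.00416667° lat → SW at lon 138°, lat -16.875°.
Cell spans 0.00833333° lon × 0.00416667° lat.
south 16.87500° S, north 16.87083° S.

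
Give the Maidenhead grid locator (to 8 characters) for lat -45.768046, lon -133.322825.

CE34if15

Add 180° to longitude and 90° to latitude: 46.67718, 44.23195.
Field: lon ⌊46.67718/20⌋ = 2 → C; lat ⌊44.23195/10⌋ = 4 → E.
Square: lon ⌊6.67718/2⌋ = 3; lat ⌊4.23195/1⌋ = 4.
Subsquare: lon ⌊0.67718/0.0833333⌋ = 8 → i; lat ⌊0.23195/0.0416667⌋ = 5 → f.
Extended square: lon ⌊0.01051/0.00833333⌋ = 1; lat ⌊0.02362/0.00416667⌋ = 5.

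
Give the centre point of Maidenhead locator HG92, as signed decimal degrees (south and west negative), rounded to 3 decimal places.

-27.500, -21.000

Field H=7, G=6: +7·20° lon, +6·10° lat → SW at lon -40°, lat -30°.
Square 9, 2: +9·2° lon, +2·1° lat → SW at lon -22°, lat -28°.
Cell spans 2° lon × 1° lat. Centre is SW corner plus half of each.
latitude -27.500, longitude -21.000.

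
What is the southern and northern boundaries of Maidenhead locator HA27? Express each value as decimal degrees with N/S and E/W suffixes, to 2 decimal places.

83.00° S, 82.00° S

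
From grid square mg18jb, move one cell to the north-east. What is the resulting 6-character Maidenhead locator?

MG18kc

Longitude subsquare j = 9; +1 → 10 = k.
Latitude subsquare b = 1; +1 → 2 = c.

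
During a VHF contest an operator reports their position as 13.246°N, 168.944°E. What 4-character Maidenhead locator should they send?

Shift to the Maidenhead origin (180°W, 90°S): lon 348.94, lat 103.25.
Field: 348.94/20 → 17 → R, 103.25/10 → 10 → K; chars RK.
Square: 8.94/2 → 4, 3.25/1 → 3; chars 43.

RK43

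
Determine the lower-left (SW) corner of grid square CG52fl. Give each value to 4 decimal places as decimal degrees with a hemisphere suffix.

27.5417° S, 129.5833° W

Field C=2, G=6: +2·20° lon, +6·10° lat → SW at lon -140°, lat -30°.
Square 5, 2: +5·2° lon, +2·1° lat → SW at lon -130°, lat -28°.
Subsquare f=5, l=11: +5·0.0833333° lon, +11·0.0416667° lat → SW at lon -129.583°, lat -27.5417°.
latitude 27.5417° S, longitude 129.5833° W.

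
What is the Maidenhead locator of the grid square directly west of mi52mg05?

Longitude extended square 0; −1 → -1, wraps to 9, carry into subsquare.
Longitude subsquare m = 12; −1 → 11 = l.
The latitude characters are unchanged.

MI52lg95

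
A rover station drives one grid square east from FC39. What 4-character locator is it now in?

Longitude square 3; +1 → 4.
The latitude characters are unchanged.

FC49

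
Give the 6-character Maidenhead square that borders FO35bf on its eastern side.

Longitude subsquare b = 1; +1 → 2 = c.
The latitude characters are unchanged.

FO35cf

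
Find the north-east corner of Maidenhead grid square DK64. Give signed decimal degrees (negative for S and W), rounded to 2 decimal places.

15.00, -106.00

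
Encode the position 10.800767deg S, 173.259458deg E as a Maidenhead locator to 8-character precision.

RH69pe17

Shift to the Maidenhead origin (180°W, 90°S): lon 353.25946, lat 79.19923.
Field (20°×10°, letters A–R): lon ⌊353.25946/20⌋ = 17 → R; lat ⌊79.19923/10⌋ = 7 → H.
Square (2°×1°, digits 0–9): lon ⌊13.25946/2⌋ = 6; lat ⌊9.19923/1⌋ = 9.
Subsquare (5′×2.5′, letters a–x): lon ⌊1.25946/0.0833333⌋ = 15 → p; lat ⌊0.19923/0.0416667⌋ = 4 → e.
Extended square (30″×15″, digits 0–9): lon ⌊0.00946/0.00833333⌋ = 1; lat ⌊0.03257/0.00416667⌋ = 7.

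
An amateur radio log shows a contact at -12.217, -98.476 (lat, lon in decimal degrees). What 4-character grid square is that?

EH07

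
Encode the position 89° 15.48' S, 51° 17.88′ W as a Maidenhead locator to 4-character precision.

GA40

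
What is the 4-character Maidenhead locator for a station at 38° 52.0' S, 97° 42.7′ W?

EF11

Add 180° to longitude and 90° to latitude: 82.29, 51.13.
Field (20°×10°, letters A–R): lon ⌊82.29/20⌋ = 4 → E; lat ⌊51.13/10⌋ = 5 → F.
Square (2°×1°, digits 0–9): lon ⌊2.29/2⌋ = 1; lat ⌊1.13/1⌋ = 1.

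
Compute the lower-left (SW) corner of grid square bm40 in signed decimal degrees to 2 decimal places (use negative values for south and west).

Field B=1, M=12: +1·20° lon, +12·10° lat → SW at lon -160°, lat 30°.
Square 4, 0: +4·2° lon, +0·1° lat → SW at lon -152°, lat 30°.
latitude 30.00, longitude -152.00.

30.00, -152.00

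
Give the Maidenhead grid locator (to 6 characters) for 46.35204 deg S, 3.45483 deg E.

JE13rp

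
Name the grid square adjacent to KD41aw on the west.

KD31xw

Longitude subsquare a = 0; −1 → -1, wraps to 23 = x, carry into square.
Longitude square 4; −1 → 3.
The latitude characters are unchanged.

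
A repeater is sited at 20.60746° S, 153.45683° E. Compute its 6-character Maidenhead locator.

QG69rj

Offset from 180°W / 90°S: lon 333.4568°, lat 69.3925°.
Field (20°×10°, letters A–R): lon ⌊333.4568/20⌋ = 16 → Q; lat ⌊69.3925/10⌋ = 6 → G.
Square (2°×1°, digits 0–9): lon ⌊13.4568/2⌋ = 6; lat ⌊9.3925/1⌋ = 9.
Subsquare (5′×2.5′, letters a–x): lon ⌊1.4568/0.0833333⌋ = 17 → r; lat ⌊0.3925/0.0416667⌋ = 9 → j.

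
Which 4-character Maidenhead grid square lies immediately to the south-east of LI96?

Longitude square 9; +1 → 10, wraps to 0, carry into field.
Longitude field L = 11; +1 → 12 = M.
Latitude square 6; −1 → 5.

MI05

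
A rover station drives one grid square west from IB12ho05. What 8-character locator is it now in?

Longitude extended square 0; −1 → -1, wraps to 9, carry into subsquare.
Longitude subsquare h = 7; −1 → 6 = g.
The latitude characters are unchanged.

IB12go95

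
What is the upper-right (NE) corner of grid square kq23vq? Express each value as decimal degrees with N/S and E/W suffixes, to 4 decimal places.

Field K=10, Q=16: +10·20° lon, +16·10° lat → SW at lon 20°, lat 70°.
Square 2, 3: +2·2° lon, +3·1° lat → SW at lon 24°, lat 73°.
Subsquare v=21, q=16: +21·0.0833333° lon, +16·0.0416667° lat → SW at lon 25.75°, lat 73.6667°.
Cell spans 0.0833333° lon × 0.0416667° lat. NE corner is SW corner plus one full cell.
latitude 73.7083° N, longitude 25.8333° E.

73.7083° N, 25.8333° E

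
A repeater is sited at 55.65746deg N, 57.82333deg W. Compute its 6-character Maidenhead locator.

Offset from 180°W / 90°S: lon 122.1767°, lat 145.6575°.
Field: lon ⌊122.1767/20⌋ = 6 → G; lat ⌊145.6575/10⌋ = 14 → O.
Square: lon ⌊2.1767/2⌋ = 1; lat ⌊5.6575/1⌋ = 5.
Subsquare: lon ⌊0.1767/0.0833333⌋ = 2 → c; lat ⌊0.6575/0.0416667⌋ = 15 → p.

GO15cp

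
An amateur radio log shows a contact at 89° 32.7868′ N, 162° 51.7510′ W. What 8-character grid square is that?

AR89nn61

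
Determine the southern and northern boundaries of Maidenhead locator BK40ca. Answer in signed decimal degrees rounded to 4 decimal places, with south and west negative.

10.0000, 10.0417

Field B=1, K=10: +1·20° lon, +10·10° lat → SW at lon -160°, lat 10°.
Square 4, 0: +4·2° lon, +0·1° lat → SW at lon -152°, lat 10°.
Subsquare c=2, a=0: +2·0.0833333° lon, +0·0.0416667° lat → SW at lon -151.833°, lat 10°.
Cell spans 0.0833333° lon × 0.0416667° lat.
south 10.0000, north 10.0417.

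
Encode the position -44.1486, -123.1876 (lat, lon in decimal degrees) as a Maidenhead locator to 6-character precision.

Shift to the Maidenhead origin (180°W, 90°S): lon 56.8124, lat 45.8514.
Field: lon ⌊56.8124/20⌋ = 2 → C; lat ⌊45.8514/10⌋ = 4 → E.
Square: lon ⌊16.8124/2⌋ = 8; lat ⌊5.8514/1⌋ = 5.
Subsquare: lon ⌊0.8124/0.0833333⌋ = 9 → j; lat ⌊0.8514/0.0416667⌋ = 20 → u.

CE85ju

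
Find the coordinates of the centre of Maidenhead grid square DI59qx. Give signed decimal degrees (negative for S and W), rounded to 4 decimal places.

Field D=3, I=8: +3·20° lon, +8·10° lat → SW at lon -120°, lat -10°.
Square 5, 9: +5·2° lon, +9·1° lat → SW at lon -110°, lat -1°.
Subsquare q=16, x=23: +16·0.0833333° lon, +23·0.0416667° lat → SW at lon -108.667°, lat -0.0416667°.
Cell spans 0.0833333° lon × 0.0416667° lat. Centre is SW corner plus half of each.
latitude -0.0208, longitude -108.6250.

-0.0208, -108.6250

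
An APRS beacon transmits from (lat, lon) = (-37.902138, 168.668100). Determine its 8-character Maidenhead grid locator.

RF42ic03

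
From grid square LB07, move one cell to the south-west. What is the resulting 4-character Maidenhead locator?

Longitude square 0; −1 → -1, wraps to 9, carry into field.
Longitude field L = 11; −1 → 10 = K.
Latitude square 7; −1 → 6.

KB96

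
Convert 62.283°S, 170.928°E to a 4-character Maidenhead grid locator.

RC57

Add 180° to longitude and 90° to latitude: 350.93, 27.72.
Field: 350.93/20 → 17 → R, 27.72/10 → 2 → C; chars RC.
Square: 10.93/2 → 5, 7.72/1 → 7; chars 57.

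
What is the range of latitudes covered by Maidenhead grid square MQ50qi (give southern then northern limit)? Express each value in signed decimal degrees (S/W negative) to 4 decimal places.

Field M=12, Q=16: +12·20° lon, +16·10° lat → SW at lon 60°, lat 70°.
Square 5, 0: +5·2° lon, +0·1° lat → SW at lon 70°, lat 70°.
Subsquare q=16, i=8: +16·0.0833333° lon, +8·0.0416667° lat → SW at lon 71.3333°, lat 70.3333°.
Cell spans 0.0833333° lon × 0.0416667° lat.
south 70.3333, north 70.3750.

70.3333, 70.3750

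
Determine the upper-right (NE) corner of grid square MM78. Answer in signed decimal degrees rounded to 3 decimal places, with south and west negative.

39.000, 76.000

Field M=12, M=12: +12·20° lon, +12·10° lat → SW at lon 60°, lat 30°.
Square 7, 8: +7·2° lon, +8·1° lat → SW at lon 74°, lat 38°.
Cell spans 2° lon × 1° lat. NE corner is SW corner plus one full cell.
latitude 39.000, longitude 76.000.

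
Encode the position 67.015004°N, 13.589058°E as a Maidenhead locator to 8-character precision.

JP67ta03

Shift to the Maidenhead origin (180°W, 90°S): lon 193.58906, lat 157.01500.
Field: 193.58906/20 → 9 → J, 157.01500/10 → 15 → P; chars JP.
Square: 13.58906/2 → 6, 7.01500/1 → 7; chars 67.
Subsquare: 1.58906/0.0833333 → 19 → t, 0.01500/0.0416667 → 0 → a; chars ta.
Extended square: 0.00572/0.00833333 → 0, 0.01500/0.00416667 → 3; chars 03.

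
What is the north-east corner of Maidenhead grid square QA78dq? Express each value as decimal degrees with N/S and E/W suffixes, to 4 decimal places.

81.2917° S, 154.3333° E

Field Q=16, A=0: +16·20° lon, +0·10° lat → SW at lon 140°, lat -90°.
Square 7, 8: +7·2° lon, +8·1° lat → SW at lon 154°, lat -82°.
Subsquare d=3, q=16: +3·0.0833333° lon, +16·0.0416667° lat → SW at lon 154.25°, lat -81.3333°.
Cell spans 0.0833333° lon × 0.0416667° lat. NE corner is SW corner plus one full cell.
latitude 81.2917° S, longitude 154.3333° E.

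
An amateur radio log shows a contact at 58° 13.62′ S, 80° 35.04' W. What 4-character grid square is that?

ED91

Offset from 180°W / 90°S: lon 99.42°, lat 31.77°.
Field (20°×10°, letters A–R): 99.42/20 → 4 → E, 31.77/10 → 3 → D; chars ED.
Square (2°×1°, digits 0–9): 19.42/2 → 9, 1.77/1 → 1; chars 91.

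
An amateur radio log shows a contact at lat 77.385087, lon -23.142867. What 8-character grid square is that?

HQ87kj22

Add 180° to longitude and 90° to latitude: 156.85713, 167.38509.
Field (20°×10°, letters A–R): 156.85713/20 → 7 → H, 167.38509/10 → 16 → Q; chars HQ.
Square (2°×1°, digits 0–9): 16.85713/2 → 8, 7.38509/1 → 7; chars 87.
Subsquare (5′×2.5′, letters a–x): 0.85713/0.0833333 → 10 → k, 0.38509/0.0416667 → 9 → j; chars kj.
Extended square (30″×15″, digits 0–9): 0.02380/0.00833333 → 2, 0.01009/0.00416667 → 2; chars 22.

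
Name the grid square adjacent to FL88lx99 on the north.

Latitude extended square 9; +1 → 10, wraps to 0, carry into subsquare.
Latitude subsquare x = 23; +1 → 24, wraps to 0 = a, carry into square.
Latitude square 8; +1 → 9.
The longitude characters are unchanged.

FL89la90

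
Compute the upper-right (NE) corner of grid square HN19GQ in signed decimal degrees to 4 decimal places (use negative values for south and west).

49.7083, -37.4167

Field H=7, N=13: +7·20° lon, +13·10° lat → SW at lon -40°, lat 40°.
Square 1, 9: +1·2° lon, +9·1° lat → SW at lon -38°, lat 49°.
Subsquare g=6, q=16: +6·0.0833333° lon, +16·0.0416667° lat → SW at lon -37.5°, lat 49.6667°.
Cell spans 0.0833333° lon × 0.0416667° lat. NE corner is SW corner plus one full cell.
latitude 49.7083, longitude -37.4167.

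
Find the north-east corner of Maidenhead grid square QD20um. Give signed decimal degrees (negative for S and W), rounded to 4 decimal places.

-59.4583, 145.7500

Field Q=16, D=3: +16·20° lon, +3·10° lat → SW at lon 140°, lat -60°.
Square 2, 0: +2·2° lon, +0·1° lat → SW at lon 144°, lat -60°.
Subsquare u=20, m=12: +20·0.0833333° lon, +12·0.0416667° lat → SW at lon 145.667°, lat -59.5°.
Cell spans 0.0833333° lon × 0.0416667° lat. NE corner is SW corner plus one full cell.
latitude -59.4583, longitude 145.7500.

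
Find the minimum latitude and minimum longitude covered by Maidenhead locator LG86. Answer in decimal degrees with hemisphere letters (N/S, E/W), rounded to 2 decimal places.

Field L=11, G=6: +11·20° lon, +6·10° lat → SW at lon 40°, lat -30°.
Square 8, 6: +8·2° lon, +6·1° lat → SW at lon 56°, lat -24°.
latitude 24.00° S, longitude 56.00° E.

24.00° S, 56.00° E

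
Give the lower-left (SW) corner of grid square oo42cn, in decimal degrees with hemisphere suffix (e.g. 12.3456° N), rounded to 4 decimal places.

52.5417° N, 108.1667° E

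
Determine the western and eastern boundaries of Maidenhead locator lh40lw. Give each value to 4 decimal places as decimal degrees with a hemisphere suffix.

48.9167° E, 49.0000° E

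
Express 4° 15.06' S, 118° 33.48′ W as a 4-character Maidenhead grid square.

DI05

Add 180° to longitude and 90° to latitude: 61.44, 85.75.
Field: lon ⌊61.44/20⌋ = 3 → D; lat ⌊85.75/10⌋ = 8 → I.
Square: lon ⌊1.44/2⌋ = 0; lat ⌊5.75/1⌋ = 5.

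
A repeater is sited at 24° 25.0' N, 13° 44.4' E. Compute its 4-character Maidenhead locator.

JL64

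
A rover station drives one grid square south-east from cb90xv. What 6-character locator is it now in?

DB00au

Longitude subsquare x = 23; +1 → 24, wraps to 0 = a, carry into square.
Longitude square 9; +1 → 10, wraps to 0, carry into field.
Longitude field C = 2; +1 → 3 = D.
Latitude subsquare v = 21; −1 → 20 = u.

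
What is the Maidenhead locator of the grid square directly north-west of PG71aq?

PG61xr

Longitude subsquare a = 0; −1 → -1, wraps to 23 = x, carry into square.
Longitude square 7; −1 → 6.
Latitude subsquare q = 16; +1 → 17 = r.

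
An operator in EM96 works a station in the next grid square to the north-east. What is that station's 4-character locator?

Longitude square 9; +1 → 10, wraps to 0, carry into field.
Longitude field E = 4; +1 → 5 = F.
Latitude square 6; +1 → 7.

FM07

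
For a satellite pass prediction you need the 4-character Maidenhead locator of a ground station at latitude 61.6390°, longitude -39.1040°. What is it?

HP01

Add 180° to longitude and 90° to latitude: 140.90, 151.64.
Field: lon ⌊140.90/20⌋ = 7 → H; lat ⌊151.64/10⌋ = 15 → P.
Square: lon ⌊0.90/2⌋ = 0; lat ⌊1.64/1⌋ = 1.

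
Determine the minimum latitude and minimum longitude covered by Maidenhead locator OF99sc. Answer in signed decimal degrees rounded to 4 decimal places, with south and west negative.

-30.9167, 119.5000

Field O=14, F=5: +14·20° lon, +5·10° lat → SW at lon 100°, lat -40°.
Square 9, 9: +9·2° lon, +9·1° lat → SW at lon 118°, lat -31°.
Subsquare s=18, c=2: +18·0.0833333° lon, +2·0.0416667° lat → SW at lon 119.5°, lat -30.9167°.
latitude -30.9167, longitude 119.5000.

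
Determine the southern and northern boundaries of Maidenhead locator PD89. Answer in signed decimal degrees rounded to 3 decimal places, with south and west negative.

-51.000, -50.000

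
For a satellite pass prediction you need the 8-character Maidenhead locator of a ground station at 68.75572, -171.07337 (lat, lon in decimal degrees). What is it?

AP48ls11

Shift to the Maidenhead origin (180°W, 90°S): lon 8.92663, lat 158.75572.
Field (20°×10°, letters A–R): 8.92663/20 → 0 → A, 158.75572/10 → 15 → P; chars AP.
Square (2°×1°, digits 0–9): 8.92663/2 → 4, 8.75572/1 → 8; chars 48.
Subsquare (5′×2.5′, letters a–x): 0.92663/0.0833333 → 11 → l, 0.75572/0.0416667 → 18 → s; chars ls.
Extended square (30″×15″, digits 0–9): 0.00996/0.00833333 → 1, 0.00572/0.00416667 → 1; chars 11.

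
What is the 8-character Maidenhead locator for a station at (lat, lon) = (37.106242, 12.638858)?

JM67hc65

Offset from 180°W / 90°S: lon 192.63886°, lat 127.10624°.
Field: 192.63886/20 → 9 → J, 127.10624/10 → 12 → M; chars JM.
Square: 12.63886/2 → 6, 7.10624/1 → 7; chars 67.
Subsquare: 0.63886/0.0833333 → 7 → h, 0.10624/0.0416667 → 2 → c; chars hc.
Extended square: 0.05552/0.00833333 → 6, 0.02291/0.00416667 → 5; chars 65.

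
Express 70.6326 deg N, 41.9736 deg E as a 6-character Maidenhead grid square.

Shift to the Maidenhead origin (180°W, 90°S): lon 221.9736, lat 160.6326.
Field: lon ⌊221.9736/20⌋ = 11 → L; lat ⌊160.6326/10⌋ = 16 → Q.
Square: lon ⌊1.9736/2⌋ = 0; lat ⌊0.6326/1⌋ = 0.
Subsquare: lon ⌊1.9736/0.0833333⌋ = 23 → x; lat ⌊0.6326/0.0416667⌋ = 15 → p.

LQ00xp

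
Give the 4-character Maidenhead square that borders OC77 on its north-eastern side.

OC88

Longitude square 7; +1 → 8.
Latitude square 7; +1 → 8.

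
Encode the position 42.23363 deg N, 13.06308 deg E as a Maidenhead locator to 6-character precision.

Shift to the Maidenhead origin (180°W, 90°S): lon 193.0631, lat 132.2336.
Field (20°×10°, letters A–R): lon ⌊193.0631/20⌋ = 9 → J; lat ⌊132.2336/10⌋ = 13 → N.
Square (2°×1°, digits 0–9): lon ⌊13.0631/2⌋ = 6; lat ⌊2.2336/1⌋ = 2.
Subsquare (5′×2.5′, letters a–x): lon ⌊1.0631/0.0833333⌋ = 12 → m; lat ⌊0.2336/0.0416667⌋ = 5 → f.

JN62mf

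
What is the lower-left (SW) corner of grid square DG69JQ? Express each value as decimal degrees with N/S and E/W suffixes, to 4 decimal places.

20.3333° S, 107.2500° W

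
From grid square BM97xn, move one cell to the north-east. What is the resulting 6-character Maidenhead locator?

Longitude subsquare x = 23; +1 → 24, wraps to 0 = a, carry into square.
Longitude square 9; +1 → 10, wraps to 0, carry into field.
Longitude field B = 1; +1 → 2 = C.
Latitude subsquare n = 13; +1 → 14 = o.

CM07ao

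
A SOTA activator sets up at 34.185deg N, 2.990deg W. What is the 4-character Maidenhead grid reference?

IM84

Add 180° to longitude and 90° to latitude: 177.01, 124.19.
Field: 177.01/20 → 8 → I, 124.19/10 → 12 → M; chars IM.
Square: 17.01/2 → 8, 4.19/1 → 4; chars 84.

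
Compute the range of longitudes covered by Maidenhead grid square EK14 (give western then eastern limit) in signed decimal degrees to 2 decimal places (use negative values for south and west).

Field E=4, K=10: +4·20° lon, +10·10° lat → SW at lon -100°, lat 10°.
Square 1, 4: +1·2° lon, +4·1° lat → SW at lon -98°, lat 14°.
Cell spans 2° lon × 1° lat.
west -98.00, east -96.00.

-98.00, -96.00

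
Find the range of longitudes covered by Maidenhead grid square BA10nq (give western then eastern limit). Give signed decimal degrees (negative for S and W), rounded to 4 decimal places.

Field B=1, A=0: +1·20° lon, +0·10° lat → SW at lon -160°, lat -90°.
Square 1, 0: +1·2° lon, +0·1° lat → SW at lon -158°, lat -90°.
Subsquare n=13, q=16: +13·0.0833333° lon, +16·0.0416667° lat → SW at lon -156.917°, lat -89.3333°.
Cell spans 0.0833333° lon × 0.0416667° lat.
west -156.9167, east -156.8333.

-156.9167, -156.8333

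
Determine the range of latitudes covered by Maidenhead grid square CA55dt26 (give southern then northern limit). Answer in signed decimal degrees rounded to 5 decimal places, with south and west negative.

Field C=2, A=0: +2·20° lon, +0·10° lat → SW at lon -140°, lat -90°.
Square 5, 5: +5·2° lon, +5·1° lat → SW at lon -130°, lat -85°.
Subsquare d=3, t=19: +3·0.0833333° lon, +19·0.0416667° lat → SW at lon -129.75°, lat -84.2083°.
Extended square 2, 6: +2·0.00833333° lon, +6·0.00416667° lat → SW at lon -129.733°, lat -84.1833°.
Cell spans 0.00833333° lon × 0.00416667° lat.
south -84.18333, north -84.17917.

-84.18333, -84.17917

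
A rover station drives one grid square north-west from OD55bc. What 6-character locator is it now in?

OD55ad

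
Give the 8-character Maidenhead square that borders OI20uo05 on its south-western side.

OI20to94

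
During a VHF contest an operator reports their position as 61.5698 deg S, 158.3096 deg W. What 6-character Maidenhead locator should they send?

Add 180° to longitude and 90° to latitude: 21.6904, 28.4302.
Field: 21.6904/20 → 1 → B, 28.4302/10 → 2 → C; chars BC.
Square: 1.6904/2 → 0, 8.4302/1 → 8; chars 08.
Subsquare: 1.6904/0.0833333 → 20 → u, 0.4302/0.0416667 → 10 → k; chars uk.

BC08uk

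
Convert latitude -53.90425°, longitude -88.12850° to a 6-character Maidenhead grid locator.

ED56wc

Shift to the Maidenhead origin (180°W, 90°S): lon 91.8715, lat 36.0958.
Field: lon ⌊91.8715/20⌋ = 4 → E; lat ⌊36.0958/10⌋ = 3 → D.
Square: lon ⌊11.8715/2⌋ = 5; lat ⌊6.0958/1⌋ = 6.
Subsquare: lon ⌊1.8715/0.0833333⌋ = 22 → w; lat ⌊0.0958/0.0416667⌋ = 2 → c.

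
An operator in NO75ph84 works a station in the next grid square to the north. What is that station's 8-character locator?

Latitude extended square 4; +1 → 5.
The longitude characters are unchanged.

NO75ph85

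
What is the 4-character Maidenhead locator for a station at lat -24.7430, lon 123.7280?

PG15

Offset from 180°W / 90°S: lon 303.73°, lat 65.26°.
Field (20°×10°, letters A–R): 303.73/20 → 15 → P, 65.26/10 → 6 → G; chars PG.
Square (2°×1°, digits 0–9): 3.73/2 → 1, 5.26/1 → 5; chars 15.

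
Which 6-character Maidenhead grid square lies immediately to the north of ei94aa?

EI94ab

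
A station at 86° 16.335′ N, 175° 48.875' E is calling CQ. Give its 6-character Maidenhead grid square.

Add 180° to longitude and 90° to latitude: 355.8146, 176.2722.
Field (20°×10°, letters A–R): 355.8146/20 → 17 → R, 176.2722/10 → 17 → R; chars RR.
Square (2°×1°, digits 0–9): 15.8146/2 → 7, 6.2722/1 → 6; chars 76.
Subsquare (5′×2.5′, letters a–x): 1.8146/0.0833333 → 21 → v, 0.2722/0.0416667 → 6 → g; chars vg.

RR76vg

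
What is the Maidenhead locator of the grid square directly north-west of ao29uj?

AO29tk

Longitude subsquare u = 20; −1 → 19 = t.
Latitude subsquare j = 9; +1 → 10 = k.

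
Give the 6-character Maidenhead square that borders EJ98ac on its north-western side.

EJ88xd

Longitude subsquare a = 0; −1 → -1, wraps to 23 = x, carry into square.
Longitude square 9; −1 → 8.
Latitude subsquare c = 2; +1 → 3 = d.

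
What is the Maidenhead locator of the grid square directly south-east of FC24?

FC33

Longitude square 2; +1 → 3.
Latitude square 4; −1 → 3.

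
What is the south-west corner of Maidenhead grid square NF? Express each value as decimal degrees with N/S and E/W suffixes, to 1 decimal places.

40.0° S, 80.0° E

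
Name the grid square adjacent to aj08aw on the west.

RJ98xw

Longitude subsquare a = 0; −1 → -1, wraps to 23 = x, carry into square.
Longitude square 0; −1 → -1, wraps to 9, carry into field.
Longitude field A = 0; −1 → -1, wraps to 17 = R, wrapping around the antimeridian.
The latitude characters are unchanged.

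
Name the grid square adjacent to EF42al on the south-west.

Longitude subsquare a = 0; −1 → -1, wraps to 23 = x, carry into square.
Longitude square 4; −1 → 3.
Latitude subsquare l = 11; −1 → 10 = k.

EF32xk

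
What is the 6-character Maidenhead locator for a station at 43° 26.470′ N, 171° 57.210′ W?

AN43ak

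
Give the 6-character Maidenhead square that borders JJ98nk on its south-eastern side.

Longitude subsquare n = 13; +1 → 14 = o.
Latitude subsquare k = 10; −1 → 9 = j.

JJ98oj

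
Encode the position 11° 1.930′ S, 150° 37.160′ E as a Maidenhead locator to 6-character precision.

QH58hx

Shift to the Maidenhead origin (180°W, 90°S): lon 330.6193, lat 78.9678.
Field: 330.6193/20 → 16 → Q, 78.9678/10 → 7 → H; chars QH.
Square: 10.6193/2 → 5, 8.9678/1 → 8; chars 58.
Subsquare: 0.6193/0.0833333 → 7 → h, 0.9678/0.0416667 → 23 → x; chars hx.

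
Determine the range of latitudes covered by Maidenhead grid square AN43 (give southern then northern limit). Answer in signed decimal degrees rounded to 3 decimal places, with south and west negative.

43.000, 44.000

Field A=0, N=13: +0·20° lon, +13·10° lat → SW at lon -180°, lat 40°.
Square 4, 3: +4·2° lon, +3·1° lat → SW at lon -172°, lat 43°.
Cell spans 2° lon × 1° lat.
south 43.000, north 44.000.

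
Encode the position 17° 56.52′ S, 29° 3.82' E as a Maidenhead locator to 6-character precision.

Offset from 180°W / 90°S: lon 209.0637°, lat 72.0580°.
Field: lon ⌊209.0637/20⌋ = 10 → K; lat ⌊72.0580/10⌋ = 7 → H.
Square: lon ⌊9.0637/2⌋ = 4; lat ⌊2.0580/1⌋ = 2.
Subsquare: lon ⌊1.0637/0.0833333⌋ = 12 → m; lat ⌊0.0580/0.0416667⌋ = 1 → b.

KH42mb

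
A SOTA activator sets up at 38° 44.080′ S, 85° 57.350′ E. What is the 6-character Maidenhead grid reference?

NF21xg

Shift to the Maidenhead origin (180°W, 90°S): lon 265.9558, lat 51.2653.
Field: 265.9558/20 → 13 → N, 51.2653/10 → 5 → F; chars NF.
Square: 5.9558/2 → 2, 1.2653/1 → 1; chars 21.
Subsquare: 1.9558/0.0833333 → 23 → x, 0.2653/0.0416667 → 6 → g; chars xg.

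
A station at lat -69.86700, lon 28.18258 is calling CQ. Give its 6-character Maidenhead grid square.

KC40cd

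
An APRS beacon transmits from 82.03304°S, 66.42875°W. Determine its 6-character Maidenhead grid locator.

FA67sx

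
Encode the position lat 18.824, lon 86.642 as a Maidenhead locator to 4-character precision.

NK38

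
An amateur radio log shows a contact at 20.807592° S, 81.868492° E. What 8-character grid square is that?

NG09we46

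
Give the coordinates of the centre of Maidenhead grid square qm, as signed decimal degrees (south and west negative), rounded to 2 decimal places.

35.00, 150.00

Field Q=16, M=12: +16·20° lon, +12·10° lat → SW at lon 140°, lat 30°.
Cell spans 20° lon × 10° lat. Centre is SW corner plus half of each.
latitude 35.00, longitude 150.00.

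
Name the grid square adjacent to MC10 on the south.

Latitude square 0; −1 → -1, wraps to 9, carry into field.
Latitude field C = 2; −1 → 1 = B.
The longitude characters are unchanged.

MB19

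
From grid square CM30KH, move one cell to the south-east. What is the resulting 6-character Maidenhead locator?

Longitude subsquare k = 10; +1 → 11 = l.
Latitude subsquare h = 7; −1 → 6 = g.

CM30lg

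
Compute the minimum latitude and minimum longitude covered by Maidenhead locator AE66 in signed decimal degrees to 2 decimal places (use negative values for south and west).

-44.00, -168.00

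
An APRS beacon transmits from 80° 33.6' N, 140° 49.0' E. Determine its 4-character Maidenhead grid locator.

QR00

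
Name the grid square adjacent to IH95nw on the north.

IH95nx

Latitude subsquare w = 22; +1 → 23 = x.
The longitude characters are unchanged.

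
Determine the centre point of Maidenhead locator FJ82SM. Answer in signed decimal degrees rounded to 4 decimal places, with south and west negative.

2.5208, -62.4583

Field F=5, J=9: +5·20° lon, +9·10° lat → SW at lon -80°, lat 0°.
Square 8, 2: +8·2° lon, +2·1° lat → SW at lon -64°, lat 2°.
Subsquare s=18, m=12: +18·0.0833333° lon, +12·0.0416667° lat → SW at lon -62.5°, lat 2.5°.
Cell spans 0.0833333° lon × 0.0416667° lat. Centre is SW corner plus half of each.
latitude 2.5208, longitude -62.4583.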